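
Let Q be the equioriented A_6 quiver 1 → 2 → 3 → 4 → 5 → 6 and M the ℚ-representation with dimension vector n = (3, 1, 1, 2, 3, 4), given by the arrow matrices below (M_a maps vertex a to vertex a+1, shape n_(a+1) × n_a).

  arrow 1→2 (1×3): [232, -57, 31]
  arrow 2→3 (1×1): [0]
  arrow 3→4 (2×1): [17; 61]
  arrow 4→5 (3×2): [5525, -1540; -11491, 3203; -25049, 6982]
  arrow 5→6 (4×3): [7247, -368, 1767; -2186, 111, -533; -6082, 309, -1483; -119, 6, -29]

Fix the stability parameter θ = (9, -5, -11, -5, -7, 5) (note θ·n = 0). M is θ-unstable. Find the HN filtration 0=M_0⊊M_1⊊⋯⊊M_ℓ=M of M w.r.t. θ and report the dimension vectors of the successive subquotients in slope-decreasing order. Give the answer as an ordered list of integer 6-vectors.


Barcode: M ≅ I[1,1]^2, I[1,2], I[3,6], I[4,5], I[5,6], I[6,6]^2. HN layers by μ_θ (6 steps, strictly decreasing):
  μ^(1)=9; μ^(2)=5; μ^(3)=2; μ^(4)=-6; μ^(5)=-7; μ^(6)=-11

((2, 0, 0, 0, 0, 0); (0, 0, 0, 0, 0, 4); (1, 1, 0, 0, 0, 0); (0, 0, 0, 2, 2, 0); (0, 0, 0, 0, 1, 0); (0, 0, 1, 0, 0, 0))


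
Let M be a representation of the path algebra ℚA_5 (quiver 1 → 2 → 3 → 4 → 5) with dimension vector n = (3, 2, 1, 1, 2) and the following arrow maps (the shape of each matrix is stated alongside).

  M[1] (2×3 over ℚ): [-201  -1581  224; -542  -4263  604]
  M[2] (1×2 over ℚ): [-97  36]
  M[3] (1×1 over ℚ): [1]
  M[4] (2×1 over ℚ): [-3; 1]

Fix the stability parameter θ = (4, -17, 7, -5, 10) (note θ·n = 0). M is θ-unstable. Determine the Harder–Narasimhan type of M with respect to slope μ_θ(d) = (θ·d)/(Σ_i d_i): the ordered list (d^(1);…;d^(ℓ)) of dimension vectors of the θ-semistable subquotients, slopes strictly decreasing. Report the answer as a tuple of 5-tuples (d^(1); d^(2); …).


Interval decomposition of M: I[1,1], I[1,2], I[1,5], I[5,5].
HN type (ℓ=4): μ^(1)=10; μ^(2)=4; μ^(3)=1; μ^(4)=-13/2

((0, 0, 0, 0, 2); (1, 0, 0, 0, 0); (0, 0, 1, 1, 0); (2, 2, 0, 0, 0))


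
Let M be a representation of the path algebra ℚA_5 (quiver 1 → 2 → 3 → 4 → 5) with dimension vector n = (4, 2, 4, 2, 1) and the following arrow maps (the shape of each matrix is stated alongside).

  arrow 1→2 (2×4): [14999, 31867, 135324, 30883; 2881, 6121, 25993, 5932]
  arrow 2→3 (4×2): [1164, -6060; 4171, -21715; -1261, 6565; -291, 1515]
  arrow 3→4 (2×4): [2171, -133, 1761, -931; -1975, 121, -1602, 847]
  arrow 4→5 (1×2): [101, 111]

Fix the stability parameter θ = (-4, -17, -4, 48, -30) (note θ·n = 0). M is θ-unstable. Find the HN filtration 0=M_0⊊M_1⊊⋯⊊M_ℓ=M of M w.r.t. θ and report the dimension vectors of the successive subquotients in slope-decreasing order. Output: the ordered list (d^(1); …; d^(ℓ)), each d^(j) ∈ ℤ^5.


Interval decomposition of M: I[1,1]^2, I[1,2], I[1,5], I[3,3]^2, I[3,4].
HN type (ℓ=4): μ^(1)=48; μ^(2)=9; μ^(3)=-4; μ^(4)=-21/2

((0, 0, 0, 1, 0); (0, 0, 0, 1, 1); (2, 0, 4, 0, 0); (2, 2, 0, 0, 0))


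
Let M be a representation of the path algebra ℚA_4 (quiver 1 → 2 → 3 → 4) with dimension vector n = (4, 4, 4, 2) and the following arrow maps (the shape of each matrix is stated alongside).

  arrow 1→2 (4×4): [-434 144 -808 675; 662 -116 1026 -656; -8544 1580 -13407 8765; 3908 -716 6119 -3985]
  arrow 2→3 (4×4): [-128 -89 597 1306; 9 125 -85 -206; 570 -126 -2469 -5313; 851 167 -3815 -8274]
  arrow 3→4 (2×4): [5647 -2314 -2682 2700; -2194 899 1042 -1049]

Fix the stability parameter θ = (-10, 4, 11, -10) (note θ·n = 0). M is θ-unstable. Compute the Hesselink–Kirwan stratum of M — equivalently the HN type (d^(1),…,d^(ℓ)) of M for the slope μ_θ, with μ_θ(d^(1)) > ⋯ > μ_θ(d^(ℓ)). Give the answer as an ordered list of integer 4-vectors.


Via rank(M_{q-1}∘⋯∘M_p): M ≅ I[1,2], I[1,3], I[1,4]^2, I[3,3].
μ_θ-semistable layers: μ^(1)=11; μ^(2)=4; μ^(3)=5/3; μ^(4)=-10

((0, 0, 2, 0); (0, 2, 0, 0); (0, 2, 2, 2); (4, 0, 0, 0))


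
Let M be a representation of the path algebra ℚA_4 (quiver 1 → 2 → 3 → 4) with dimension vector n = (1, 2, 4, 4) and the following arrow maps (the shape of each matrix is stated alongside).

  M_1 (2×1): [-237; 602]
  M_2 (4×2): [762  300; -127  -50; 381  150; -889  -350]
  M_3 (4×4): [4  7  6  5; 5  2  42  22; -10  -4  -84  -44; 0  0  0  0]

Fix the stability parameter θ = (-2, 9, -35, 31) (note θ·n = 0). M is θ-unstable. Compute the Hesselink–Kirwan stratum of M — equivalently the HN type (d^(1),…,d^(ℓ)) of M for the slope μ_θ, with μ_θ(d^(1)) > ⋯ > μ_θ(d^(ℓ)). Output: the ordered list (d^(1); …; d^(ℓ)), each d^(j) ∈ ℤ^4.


Barcode: M ≅ I[1,3], I[2,2], I[3,3], I[3,4]^2, I[4,4]^2. HN layers by μ_θ (4 steps, strictly decreasing):
  μ^(1)=31; μ^(2)=9; μ^(3)=-28/3; μ^(4)=-35

((0, 0, 0, 4); (0, 1, 0, 0); (1, 1, 1, 0); (0, 0, 3, 0))


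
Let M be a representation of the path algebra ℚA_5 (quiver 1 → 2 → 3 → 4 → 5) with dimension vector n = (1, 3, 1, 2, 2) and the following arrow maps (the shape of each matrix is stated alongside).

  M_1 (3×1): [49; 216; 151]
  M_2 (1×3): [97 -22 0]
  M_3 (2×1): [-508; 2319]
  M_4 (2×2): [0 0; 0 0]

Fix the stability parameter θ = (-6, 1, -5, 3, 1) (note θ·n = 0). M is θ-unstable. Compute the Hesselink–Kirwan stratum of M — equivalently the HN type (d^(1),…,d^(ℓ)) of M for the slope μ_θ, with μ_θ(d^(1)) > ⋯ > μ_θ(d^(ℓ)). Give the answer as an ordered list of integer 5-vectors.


Barcode: M ≅ I[1,4], I[2,2]^2, I[4,4], I[5,5]^2. HN layers by μ_θ (4 steps, strictly decreasing):
  μ^(1)=3; μ^(2)=1; μ^(3)=-2; μ^(4)=-6

((0, 0, 0, 2, 0); (0, 2, 0, 0, 2); (0, 1, 1, 0, 0); (1, 0, 0, 0, 0))


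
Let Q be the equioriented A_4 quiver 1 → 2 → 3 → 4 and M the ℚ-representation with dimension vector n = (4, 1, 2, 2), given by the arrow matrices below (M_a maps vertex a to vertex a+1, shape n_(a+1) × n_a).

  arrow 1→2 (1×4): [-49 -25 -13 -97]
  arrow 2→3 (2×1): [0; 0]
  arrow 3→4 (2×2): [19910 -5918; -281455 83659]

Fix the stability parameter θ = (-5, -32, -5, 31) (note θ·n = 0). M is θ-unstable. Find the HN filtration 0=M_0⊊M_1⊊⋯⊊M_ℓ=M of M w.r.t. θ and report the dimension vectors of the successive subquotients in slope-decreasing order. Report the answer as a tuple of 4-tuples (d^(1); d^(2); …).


Via rank(M_{q-1}∘⋯∘M_p): M ≅ I[1,1]^3, I[1,2], I[3,3], I[3,4], I[4,4].
μ_θ-semistable layers: μ^(1)=31; μ^(2)=-5; μ^(3)=-37/2

((0, 0, 0, 2); (3, 0, 2, 0); (1, 1, 0, 0))


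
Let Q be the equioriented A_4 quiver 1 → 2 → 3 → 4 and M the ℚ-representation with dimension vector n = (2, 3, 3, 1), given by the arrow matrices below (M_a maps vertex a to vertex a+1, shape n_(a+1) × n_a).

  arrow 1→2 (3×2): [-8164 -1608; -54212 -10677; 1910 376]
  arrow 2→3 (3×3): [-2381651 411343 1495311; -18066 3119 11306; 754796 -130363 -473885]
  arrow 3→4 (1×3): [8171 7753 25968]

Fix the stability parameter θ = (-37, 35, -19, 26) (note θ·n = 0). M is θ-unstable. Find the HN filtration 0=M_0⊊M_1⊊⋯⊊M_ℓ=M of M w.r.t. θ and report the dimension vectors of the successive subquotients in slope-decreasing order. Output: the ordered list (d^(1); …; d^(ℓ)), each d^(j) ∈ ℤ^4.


Via rank(M_{q-1}∘⋯∘M_p): M ≅ I[1,3], I[1,4], I[2,3].
μ_θ-semistable layers: μ^(1)=26; μ^(2)=8; μ^(3)=-37

((0, 0, 0, 1); (0, 3, 3, 0); (2, 0, 0, 0))


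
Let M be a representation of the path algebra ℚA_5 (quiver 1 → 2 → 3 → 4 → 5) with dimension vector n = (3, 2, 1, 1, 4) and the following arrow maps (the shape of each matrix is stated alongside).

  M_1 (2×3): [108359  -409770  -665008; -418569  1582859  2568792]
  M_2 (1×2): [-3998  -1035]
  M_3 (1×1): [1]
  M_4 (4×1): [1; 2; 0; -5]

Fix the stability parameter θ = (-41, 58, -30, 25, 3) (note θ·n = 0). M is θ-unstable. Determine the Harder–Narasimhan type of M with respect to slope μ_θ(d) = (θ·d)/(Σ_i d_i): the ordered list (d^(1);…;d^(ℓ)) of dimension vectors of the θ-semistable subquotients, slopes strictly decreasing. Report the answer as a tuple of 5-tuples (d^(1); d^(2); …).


Via rank(M_{q-1}∘⋯∘M_p): M ≅ I[1,1], I[1,2], I[1,5], I[5,5]^3.
μ_θ-semistable layers: μ^(1)=58; μ^(2)=14; μ^(3)=3; μ^(4)=-41

((0, 1, 0, 0, 0); (0, 1, 1, 1, 1); (0, 0, 0, 0, 3); (3, 0, 0, 0, 0))


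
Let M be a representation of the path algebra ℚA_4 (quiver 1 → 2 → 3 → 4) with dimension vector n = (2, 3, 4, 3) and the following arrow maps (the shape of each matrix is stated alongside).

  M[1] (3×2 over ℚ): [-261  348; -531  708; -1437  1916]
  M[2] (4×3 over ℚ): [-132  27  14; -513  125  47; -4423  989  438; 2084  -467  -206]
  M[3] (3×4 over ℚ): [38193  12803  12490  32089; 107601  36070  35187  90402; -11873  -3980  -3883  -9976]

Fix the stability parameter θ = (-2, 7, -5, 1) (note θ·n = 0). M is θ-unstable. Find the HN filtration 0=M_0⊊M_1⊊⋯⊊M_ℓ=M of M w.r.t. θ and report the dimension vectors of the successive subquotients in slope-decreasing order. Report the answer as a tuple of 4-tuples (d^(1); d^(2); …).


Via rank(M_{q-1}∘⋯∘M_p): M ≅ I[1,1], I[1,4], I[2,4]^2, I[3,3].
μ_θ-semistable layers: μ^(1)=1; μ^(2)=-2; μ^(3)=-5

((0, 3, 3, 3); (2, 0, 0, 0); (0, 0, 1, 0))


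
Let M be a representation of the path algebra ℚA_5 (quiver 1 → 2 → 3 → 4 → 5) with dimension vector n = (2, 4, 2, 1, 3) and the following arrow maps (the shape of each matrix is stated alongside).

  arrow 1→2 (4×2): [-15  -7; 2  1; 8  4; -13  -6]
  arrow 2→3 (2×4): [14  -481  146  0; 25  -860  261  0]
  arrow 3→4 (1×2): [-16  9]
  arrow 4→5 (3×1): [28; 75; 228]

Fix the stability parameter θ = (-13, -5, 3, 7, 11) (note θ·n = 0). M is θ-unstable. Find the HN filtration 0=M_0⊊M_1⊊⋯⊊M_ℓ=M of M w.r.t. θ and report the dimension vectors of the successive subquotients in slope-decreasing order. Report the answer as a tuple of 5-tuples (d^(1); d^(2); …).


Interval decomposition of M: I[1,3], I[1,5], I[2,2]^2, I[5,5]^2.
HN type (ℓ=5): μ^(1)=11; μ^(2)=7; μ^(3)=3; μ^(4)=-5; μ^(5)=-13

((0, 0, 0, 0, 3); (0, 0, 0, 1, 0); (0, 0, 2, 0, 0); (0, 4, 0, 0, 0); (2, 0, 0, 0, 0))


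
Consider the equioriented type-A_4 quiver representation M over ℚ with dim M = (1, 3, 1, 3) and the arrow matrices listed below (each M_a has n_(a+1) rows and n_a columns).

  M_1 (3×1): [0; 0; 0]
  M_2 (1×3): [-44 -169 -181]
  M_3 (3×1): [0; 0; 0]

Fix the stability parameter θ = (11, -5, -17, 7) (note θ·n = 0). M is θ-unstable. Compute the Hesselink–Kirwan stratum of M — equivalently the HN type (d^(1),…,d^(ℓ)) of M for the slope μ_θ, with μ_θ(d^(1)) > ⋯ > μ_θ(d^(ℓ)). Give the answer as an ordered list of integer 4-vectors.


Via rank(M_{q-1}∘⋯∘M_p): M ≅ I[1,1], I[2,2]^2, I[2,3], I[4,4]^3.
μ_θ-semistable layers: μ^(1)=11; μ^(2)=7; μ^(3)=-5; μ^(4)=-11

((1, 0, 0, 0); (0, 0, 0, 3); (0, 2, 0, 0); (0, 1, 1, 0))


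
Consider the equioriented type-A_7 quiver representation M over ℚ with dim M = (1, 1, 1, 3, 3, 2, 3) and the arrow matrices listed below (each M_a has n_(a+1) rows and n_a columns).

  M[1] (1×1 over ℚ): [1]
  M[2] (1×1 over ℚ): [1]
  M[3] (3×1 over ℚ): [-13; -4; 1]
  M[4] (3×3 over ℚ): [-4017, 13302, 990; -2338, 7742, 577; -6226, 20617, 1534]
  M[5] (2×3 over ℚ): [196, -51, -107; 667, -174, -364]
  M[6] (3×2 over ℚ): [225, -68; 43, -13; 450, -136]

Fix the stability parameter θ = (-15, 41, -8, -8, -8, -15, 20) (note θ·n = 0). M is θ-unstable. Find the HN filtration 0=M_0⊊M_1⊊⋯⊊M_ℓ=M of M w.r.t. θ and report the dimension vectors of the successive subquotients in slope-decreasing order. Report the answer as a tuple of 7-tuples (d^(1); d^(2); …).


Via rank(M_{q-1}∘⋯∘M_p): M ≅ I[1,7], I[4,5], I[4,7], I[7,7].
μ_θ-semistable layers: μ^(1)=20; μ^(2)=2/5; μ^(3)=-8; μ^(4)=-31/3; μ^(5)=-15

((0, 0, 0, 0, 0, 0, 3); (0, 1, 1, 1, 1, 1, 0); (0, 0, 0, 1, 1, 0, 0); (0, 0, 0, 1, 1, 1, 0); (1, 0, 0, 0, 0, 0, 0))


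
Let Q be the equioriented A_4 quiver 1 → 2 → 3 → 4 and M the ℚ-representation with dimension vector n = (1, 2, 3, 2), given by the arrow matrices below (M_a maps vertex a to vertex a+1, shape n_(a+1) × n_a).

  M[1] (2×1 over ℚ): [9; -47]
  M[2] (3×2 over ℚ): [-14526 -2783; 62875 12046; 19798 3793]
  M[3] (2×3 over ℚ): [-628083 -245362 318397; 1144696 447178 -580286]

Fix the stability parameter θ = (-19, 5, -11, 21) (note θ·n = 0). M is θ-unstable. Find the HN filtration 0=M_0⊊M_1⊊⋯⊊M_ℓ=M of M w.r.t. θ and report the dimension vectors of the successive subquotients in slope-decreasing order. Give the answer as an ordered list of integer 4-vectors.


Via rank(M_{q-1}∘⋯∘M_p): M ≅ I[1,3], I[2,4], I[3,4].
μ_θ-semistable layers: μ^(1)=21; μ^(2)=-3; μ^(3)=-11; μ^(4)=-19

((0, 0, 0, 2); (0, 2, 2, 0); (0, 0, 1, 0); (1, 0, 0, 0))


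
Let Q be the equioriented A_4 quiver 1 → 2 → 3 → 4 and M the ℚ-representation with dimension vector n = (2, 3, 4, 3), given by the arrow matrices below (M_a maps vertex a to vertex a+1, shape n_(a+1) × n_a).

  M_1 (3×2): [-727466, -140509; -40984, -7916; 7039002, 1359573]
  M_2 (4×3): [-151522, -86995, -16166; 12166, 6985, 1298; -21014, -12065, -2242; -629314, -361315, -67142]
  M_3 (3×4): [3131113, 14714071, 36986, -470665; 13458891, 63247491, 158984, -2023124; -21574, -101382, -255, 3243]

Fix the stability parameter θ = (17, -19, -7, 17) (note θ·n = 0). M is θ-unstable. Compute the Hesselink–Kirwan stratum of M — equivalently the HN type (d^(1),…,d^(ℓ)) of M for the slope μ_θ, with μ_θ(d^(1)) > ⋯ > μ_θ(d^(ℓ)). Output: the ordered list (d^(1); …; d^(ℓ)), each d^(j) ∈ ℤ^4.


Barcode: M ≅ I[1,1], I[1,2], I[2,2], I[2,4], I[3,3], I[3,4]^2. HN layers by μ_θ (4 steps, strictly decreasing):
  μ^(1)=17; μ^(2)=-1; μ^(3)=-7; μ^(4)=-19

((1, 0, 0, 3); (1, 1, 0, 0); (0, 0, 4, 0); (0, 2, 0, 0))


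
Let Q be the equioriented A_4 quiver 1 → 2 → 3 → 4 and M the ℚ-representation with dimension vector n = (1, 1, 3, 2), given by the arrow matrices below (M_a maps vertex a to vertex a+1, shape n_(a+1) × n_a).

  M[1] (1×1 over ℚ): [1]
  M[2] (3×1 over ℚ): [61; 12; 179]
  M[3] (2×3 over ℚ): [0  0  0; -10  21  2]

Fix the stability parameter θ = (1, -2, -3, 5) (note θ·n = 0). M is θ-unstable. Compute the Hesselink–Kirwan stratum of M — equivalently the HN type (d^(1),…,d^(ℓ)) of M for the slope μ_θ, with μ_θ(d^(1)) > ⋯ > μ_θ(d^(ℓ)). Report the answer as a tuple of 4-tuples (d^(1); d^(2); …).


Barcode: M ≅ I[1,3], I[3,3], I[3,4], I[4,4]. HN layers by μ_θ (3 steps, strictly decreasing):
  μ^(1)=5; μ^(2)=-4/3; μ^(3)=-3

((0, 0, 0, 2); (1, 1, 1, 0); (0, 0, 2, 0))


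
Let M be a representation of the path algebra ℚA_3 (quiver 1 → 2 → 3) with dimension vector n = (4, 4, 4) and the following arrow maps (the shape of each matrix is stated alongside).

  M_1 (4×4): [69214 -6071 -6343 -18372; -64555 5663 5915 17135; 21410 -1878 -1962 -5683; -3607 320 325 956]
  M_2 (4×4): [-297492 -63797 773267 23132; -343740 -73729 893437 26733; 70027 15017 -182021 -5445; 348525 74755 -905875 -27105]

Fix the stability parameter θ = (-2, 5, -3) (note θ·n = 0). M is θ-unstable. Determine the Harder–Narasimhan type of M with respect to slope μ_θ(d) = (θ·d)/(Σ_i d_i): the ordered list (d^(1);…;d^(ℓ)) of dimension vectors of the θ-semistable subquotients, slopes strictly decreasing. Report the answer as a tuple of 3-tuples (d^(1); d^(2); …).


Interval decomposition of M: I[1,2], I[1,3]^3, I[3,3].
HN type (ℓ=4): μ^(1)=5; μ^(2)=1; μ^(3)=-2; μ^(4)=-3

((0, 1, 0); (0, 3, 3); (4, 0, 0); (0, 0, 1))


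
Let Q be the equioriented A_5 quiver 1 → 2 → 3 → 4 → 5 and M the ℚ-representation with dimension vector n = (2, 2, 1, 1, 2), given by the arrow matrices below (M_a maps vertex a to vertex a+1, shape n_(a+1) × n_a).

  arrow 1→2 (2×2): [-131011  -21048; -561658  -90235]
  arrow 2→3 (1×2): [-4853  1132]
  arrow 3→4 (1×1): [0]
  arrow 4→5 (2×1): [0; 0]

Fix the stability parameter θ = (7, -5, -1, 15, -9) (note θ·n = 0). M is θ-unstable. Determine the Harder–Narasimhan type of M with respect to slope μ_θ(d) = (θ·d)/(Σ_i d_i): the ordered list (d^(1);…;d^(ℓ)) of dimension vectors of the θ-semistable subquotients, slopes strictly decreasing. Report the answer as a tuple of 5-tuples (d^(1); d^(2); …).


Interval decomposition of M: I[1,2], I[1,3], I[4,4], I[5,5]^2.
HN type (ℓ=4): μ^(1)=15; μ^(2)=1; μ^(3)=1/3; μ^(4)=-9

((0, 0, 0, 1, 0); (1, 1, 0, 0, 0); (1, 1, 1, 0, 0); (0, 0, 0, 0, 2))


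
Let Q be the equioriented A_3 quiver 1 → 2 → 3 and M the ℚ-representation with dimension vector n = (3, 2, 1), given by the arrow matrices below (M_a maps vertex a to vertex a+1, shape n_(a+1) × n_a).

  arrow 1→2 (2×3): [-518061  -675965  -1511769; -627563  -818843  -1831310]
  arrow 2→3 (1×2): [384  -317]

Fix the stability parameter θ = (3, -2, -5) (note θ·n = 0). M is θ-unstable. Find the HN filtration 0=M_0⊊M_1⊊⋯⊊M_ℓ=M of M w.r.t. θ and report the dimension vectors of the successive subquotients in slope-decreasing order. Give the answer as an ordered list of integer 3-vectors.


Via rank(M_{q-1}∘⋯∘M_p): M ≅ I[1,1], I[1,2], I[1,3].
μ_θ-semistable layers: μ^(1)=3; μ^(2)=1/2; μ^(3)=-4/3

((1, 0, 0); (1, 1, 0); (1, 1, 1))


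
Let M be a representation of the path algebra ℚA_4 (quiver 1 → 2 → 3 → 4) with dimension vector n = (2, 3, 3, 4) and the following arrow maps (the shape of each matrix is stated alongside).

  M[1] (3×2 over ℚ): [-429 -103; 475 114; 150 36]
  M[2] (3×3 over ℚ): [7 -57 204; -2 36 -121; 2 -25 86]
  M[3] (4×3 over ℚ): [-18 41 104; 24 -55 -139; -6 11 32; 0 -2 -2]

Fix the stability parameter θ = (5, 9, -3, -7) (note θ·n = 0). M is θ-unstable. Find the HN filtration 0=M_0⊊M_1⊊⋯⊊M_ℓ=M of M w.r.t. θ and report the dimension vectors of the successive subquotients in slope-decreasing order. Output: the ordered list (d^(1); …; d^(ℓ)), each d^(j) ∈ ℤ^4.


Barcode: M ≅ I[1,3], I[1,4], I[2,4], I[4,4]^2. HN layers by μ_θ (4 steps, strictly decreasing):
  μ^(1)=11/3; μ^(2)=1; μ^(3)=-1/3; μ^(4)=-7

((1, 1, 1, 0); (1, 1, 1, 1); (0, 1, 1, 1); (0, 0, 0, 2))


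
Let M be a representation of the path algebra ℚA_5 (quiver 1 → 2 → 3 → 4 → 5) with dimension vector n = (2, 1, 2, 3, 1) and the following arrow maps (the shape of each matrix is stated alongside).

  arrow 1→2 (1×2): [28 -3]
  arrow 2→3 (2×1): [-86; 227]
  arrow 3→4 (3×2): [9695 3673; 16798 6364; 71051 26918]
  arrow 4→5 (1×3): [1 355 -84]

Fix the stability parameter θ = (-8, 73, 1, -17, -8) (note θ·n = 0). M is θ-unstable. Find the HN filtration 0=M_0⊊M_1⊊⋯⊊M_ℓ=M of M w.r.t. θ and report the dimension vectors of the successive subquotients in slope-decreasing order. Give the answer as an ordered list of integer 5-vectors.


Interval decomposition of M: I[1,1], I[1,5], I[3,4], I[4,4].
HN type (ℓ=3): μ^(1)=49/4; μ^(2)=-8; μ^(3)=-17

((0, 1, 1, 1, 1); (2, 0, 1, 1, 0); (0, 0, 0, 1, 0))


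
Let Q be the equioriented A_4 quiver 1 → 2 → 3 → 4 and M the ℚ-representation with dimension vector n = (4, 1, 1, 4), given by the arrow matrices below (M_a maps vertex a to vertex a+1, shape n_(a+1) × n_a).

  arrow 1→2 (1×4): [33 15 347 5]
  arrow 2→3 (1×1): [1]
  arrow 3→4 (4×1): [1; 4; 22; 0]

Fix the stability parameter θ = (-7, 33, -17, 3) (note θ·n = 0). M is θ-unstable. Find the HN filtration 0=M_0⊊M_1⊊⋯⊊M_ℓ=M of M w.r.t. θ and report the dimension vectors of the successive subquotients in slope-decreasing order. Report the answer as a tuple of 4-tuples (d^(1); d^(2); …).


Barcode: M ≅ I[1,1]^3, I[1,4], I[4,4]^3. HN layers by μ_θ (3 steps, strictly decreasing):
  μ^(1)=19/3; μ^(2)=3; μ^(3)=-7

((0, 1, 1, 1); (0, 0, 0, 3); (4, 0, 0, 0))


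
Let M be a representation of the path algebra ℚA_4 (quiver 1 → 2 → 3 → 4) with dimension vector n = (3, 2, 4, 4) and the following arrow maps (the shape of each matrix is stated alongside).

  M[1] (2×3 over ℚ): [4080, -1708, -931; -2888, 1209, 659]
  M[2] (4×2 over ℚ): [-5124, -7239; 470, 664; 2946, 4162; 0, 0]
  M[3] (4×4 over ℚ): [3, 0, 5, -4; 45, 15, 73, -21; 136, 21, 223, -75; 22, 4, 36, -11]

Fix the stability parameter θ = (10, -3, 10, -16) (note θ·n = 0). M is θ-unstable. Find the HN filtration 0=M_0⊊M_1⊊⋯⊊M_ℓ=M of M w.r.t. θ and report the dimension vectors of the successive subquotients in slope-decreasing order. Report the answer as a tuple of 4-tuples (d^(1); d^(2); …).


Interval decomposition of M: I[1,1], I[1,4]^2, I[3,4]^2.
HN type (ℓ=3): μ^(1)=10; μ^(2)=1/4; μ^(3)=-3

((1, 0, 0, 0); (2, 2, 2, 2); (0, 0, 2, 2))


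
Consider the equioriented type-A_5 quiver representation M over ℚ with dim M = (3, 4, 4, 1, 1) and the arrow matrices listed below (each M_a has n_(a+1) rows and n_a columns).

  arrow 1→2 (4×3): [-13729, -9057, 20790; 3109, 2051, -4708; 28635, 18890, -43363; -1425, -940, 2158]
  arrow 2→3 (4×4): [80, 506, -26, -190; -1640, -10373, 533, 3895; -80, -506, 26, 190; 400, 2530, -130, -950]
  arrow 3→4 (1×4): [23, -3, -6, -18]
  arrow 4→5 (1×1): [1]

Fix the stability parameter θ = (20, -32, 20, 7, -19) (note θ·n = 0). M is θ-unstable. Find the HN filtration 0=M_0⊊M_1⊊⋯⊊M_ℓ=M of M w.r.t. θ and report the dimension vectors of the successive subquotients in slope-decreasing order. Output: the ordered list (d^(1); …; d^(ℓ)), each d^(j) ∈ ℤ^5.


Interval decomposition of M: I[1,2]^2, I[1,5], I[2,2], I[3,3]^3.
HN type (ℓ=4): μ^(1)=20; μ^(2)=8/3; μ^(3)=-6; μ^(4)=-32

((0, 0, 3, 0, 0); (0, 0, 1, 1, 1); (3, 3, 0, 0, 0); (0, 1, 0, 0, 0))


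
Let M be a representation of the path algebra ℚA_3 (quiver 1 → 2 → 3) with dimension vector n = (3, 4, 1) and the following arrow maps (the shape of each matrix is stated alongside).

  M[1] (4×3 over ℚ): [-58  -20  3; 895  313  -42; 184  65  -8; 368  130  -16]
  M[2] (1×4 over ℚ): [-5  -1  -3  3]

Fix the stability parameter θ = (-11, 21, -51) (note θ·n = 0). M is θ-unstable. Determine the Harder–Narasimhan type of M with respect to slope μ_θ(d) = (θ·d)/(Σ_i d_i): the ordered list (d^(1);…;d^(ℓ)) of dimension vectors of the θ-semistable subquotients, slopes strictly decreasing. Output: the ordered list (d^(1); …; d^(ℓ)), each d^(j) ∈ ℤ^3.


Interval decomposition of M: I[1,2]^2, I[1,3], I[2,2].
HN type (ℓ=3): μ^(1)=21; μ^(2)=-11; μ^(3)=-41/3

((0, 3, 0); (2, 0, 0); (1, 1, 1))


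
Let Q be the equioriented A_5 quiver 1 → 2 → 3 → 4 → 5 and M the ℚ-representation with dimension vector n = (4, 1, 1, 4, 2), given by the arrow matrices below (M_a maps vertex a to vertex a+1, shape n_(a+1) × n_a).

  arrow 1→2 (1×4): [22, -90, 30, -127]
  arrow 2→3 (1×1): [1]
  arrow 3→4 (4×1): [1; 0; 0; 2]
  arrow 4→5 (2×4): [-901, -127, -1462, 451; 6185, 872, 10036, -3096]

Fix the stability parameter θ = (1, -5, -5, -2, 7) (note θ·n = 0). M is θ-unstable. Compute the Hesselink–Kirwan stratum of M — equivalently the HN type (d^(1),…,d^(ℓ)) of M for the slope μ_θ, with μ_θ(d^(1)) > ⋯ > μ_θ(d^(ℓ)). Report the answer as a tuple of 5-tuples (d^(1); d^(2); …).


Interval decomposition of M: I[1,1]^3, I[1,5], I[4,4]^2, I[4,5].
HN type (ℓ=4): μ^(1)=7; μ^(2)=1; μ^(3)=-2; μ^(4)=-3

((0, 0, 0, 0, 2); (3, 0, 0, 0, 0); (0, 0, 0, 4, 0); (1, 1, 1, 0, 0))


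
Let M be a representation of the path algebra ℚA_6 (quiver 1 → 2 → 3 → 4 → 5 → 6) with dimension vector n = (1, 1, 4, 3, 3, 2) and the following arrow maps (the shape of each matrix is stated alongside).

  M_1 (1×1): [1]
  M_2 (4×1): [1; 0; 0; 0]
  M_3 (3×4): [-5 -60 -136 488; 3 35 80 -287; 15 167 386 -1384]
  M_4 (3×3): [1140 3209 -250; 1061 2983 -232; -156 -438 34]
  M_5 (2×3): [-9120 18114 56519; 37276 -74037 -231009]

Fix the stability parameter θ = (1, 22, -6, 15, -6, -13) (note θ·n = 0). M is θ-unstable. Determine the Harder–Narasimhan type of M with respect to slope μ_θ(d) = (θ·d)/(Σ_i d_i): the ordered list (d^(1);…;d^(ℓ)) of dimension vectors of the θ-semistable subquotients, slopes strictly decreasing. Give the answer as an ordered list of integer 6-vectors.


Via rank(M_{q-1}∘⋯∘M_p): M ≅ I[1,5], I[3,3], I[3,6]^2.
μ_θ-semistable layers: μ^(1)=25/4; μ^(2)=1; μ^(3)=-4/3; μ^(4)=-6

((0, 1, 1, 1, 1, 0); (1, 0, 0, 0, 0, 0); (0, 0, 0, 2, 2, 2); (0, 0, 3, 0, 0, 0))


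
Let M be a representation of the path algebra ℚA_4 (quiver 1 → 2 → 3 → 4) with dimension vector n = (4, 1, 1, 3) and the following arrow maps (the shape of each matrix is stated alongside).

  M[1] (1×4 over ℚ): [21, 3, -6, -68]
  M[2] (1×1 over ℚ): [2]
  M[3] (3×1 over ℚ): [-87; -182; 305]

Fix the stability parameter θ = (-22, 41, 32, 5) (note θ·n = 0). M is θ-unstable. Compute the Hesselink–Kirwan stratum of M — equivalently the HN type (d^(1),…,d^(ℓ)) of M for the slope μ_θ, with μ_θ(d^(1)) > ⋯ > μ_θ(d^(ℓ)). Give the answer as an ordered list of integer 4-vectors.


Via rank(M_{q-1}∘⋯∘M_p): M ≅ I[1,1]^3, I[1,4], I[4,4]^2.
μ_θ-semistable layers: μ^(1)=26; μ^(2)=5; μ^(3)=-22

((0, 1, 1, 1); (0, 0, 0, 2); (4, 0, 0, 0))


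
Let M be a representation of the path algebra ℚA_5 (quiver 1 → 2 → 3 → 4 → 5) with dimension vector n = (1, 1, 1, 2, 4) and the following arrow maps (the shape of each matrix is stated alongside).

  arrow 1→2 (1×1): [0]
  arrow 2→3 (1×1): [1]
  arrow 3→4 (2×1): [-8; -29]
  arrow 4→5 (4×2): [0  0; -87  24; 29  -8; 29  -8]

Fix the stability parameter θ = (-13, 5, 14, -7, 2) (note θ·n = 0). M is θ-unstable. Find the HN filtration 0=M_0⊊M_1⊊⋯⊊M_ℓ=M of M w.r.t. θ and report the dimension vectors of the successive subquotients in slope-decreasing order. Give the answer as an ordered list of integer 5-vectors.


Via rank(M_{q-1}∘⋯∘M_p): M ≅ I[1,1], I[2,4], I[4,5], I[5,5]^3.
μ_θ-semistable layers: μ^(1)=4; μ^(2)=2; μ^(3)=-7; μ^(4)=-13

((0, 1, 1, 1, 0); (0, 0, 0, 0, 4); (0, 0, 0, 1, 0); (1, 0, 0, 0, 0))


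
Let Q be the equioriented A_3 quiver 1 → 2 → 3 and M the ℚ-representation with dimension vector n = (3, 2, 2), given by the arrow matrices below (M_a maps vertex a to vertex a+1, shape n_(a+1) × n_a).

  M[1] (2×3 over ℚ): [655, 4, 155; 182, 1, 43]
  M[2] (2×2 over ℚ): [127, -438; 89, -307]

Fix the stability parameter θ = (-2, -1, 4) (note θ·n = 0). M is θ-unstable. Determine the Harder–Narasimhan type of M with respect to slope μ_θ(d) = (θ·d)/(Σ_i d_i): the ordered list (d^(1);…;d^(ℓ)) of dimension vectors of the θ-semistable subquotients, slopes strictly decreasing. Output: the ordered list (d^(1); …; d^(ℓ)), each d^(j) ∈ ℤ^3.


Via rank(M_{q-1}∘⋯∘M_p): M ≅ I[1,1], I[1,3]^2.
μ_θ-semistable layers: μ^(1)=4; μ^(2)=-1; μ^(3)=-2

((0, 0, 2); (0, 2, 0); (3, 0, 0))


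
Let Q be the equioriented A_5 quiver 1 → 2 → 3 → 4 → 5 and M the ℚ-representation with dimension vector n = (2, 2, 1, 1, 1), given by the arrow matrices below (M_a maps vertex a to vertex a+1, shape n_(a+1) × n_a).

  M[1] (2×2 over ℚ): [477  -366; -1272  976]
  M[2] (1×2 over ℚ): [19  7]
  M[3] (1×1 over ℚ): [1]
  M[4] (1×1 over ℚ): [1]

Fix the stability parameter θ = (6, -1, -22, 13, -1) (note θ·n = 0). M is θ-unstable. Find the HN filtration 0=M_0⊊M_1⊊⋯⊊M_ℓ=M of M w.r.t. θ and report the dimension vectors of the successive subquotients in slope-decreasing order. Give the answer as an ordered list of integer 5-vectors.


Via rank(M_{q-1}∘⋯∘M_p): M ≅ I[1,1], I[1,5], I[2,2].
μ_θ-semistable layers: μ^(1)=6; μ^(2)=-1; μ^(3)=-17/3

((1, 0, 0, 1, 1); (0, 1, 0, 0, 0); (1, 1, 1, 0, 0))


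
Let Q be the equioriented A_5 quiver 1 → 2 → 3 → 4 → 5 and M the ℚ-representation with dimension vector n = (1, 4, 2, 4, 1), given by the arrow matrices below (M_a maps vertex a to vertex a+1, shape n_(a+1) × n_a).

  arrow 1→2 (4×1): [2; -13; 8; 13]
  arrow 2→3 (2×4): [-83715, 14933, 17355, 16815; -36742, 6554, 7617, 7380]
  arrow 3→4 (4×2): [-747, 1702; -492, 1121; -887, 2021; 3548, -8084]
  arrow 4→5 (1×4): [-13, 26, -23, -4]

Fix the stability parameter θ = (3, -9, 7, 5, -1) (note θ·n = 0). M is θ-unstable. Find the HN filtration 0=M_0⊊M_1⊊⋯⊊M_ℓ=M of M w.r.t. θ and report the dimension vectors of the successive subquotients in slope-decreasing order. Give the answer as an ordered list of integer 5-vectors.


Barcode: M ≅ I[1,5], I[2,2]^2, I[2,4], I[4,4]^2. HN layers by μ_θ (5 steps, strictly decreasing):
  μ^(1)=6; μ^(2)=5; μ^(3)=11/3; μ^(4)=-3; μ^(5)=-9

((0, 0, 1, 1, 0); (0, 0, 0, 2, 0); (0, 0, 1, 1, 1); (1, 1, 0, 0, 0); (0, 3, 0, 0, 0))


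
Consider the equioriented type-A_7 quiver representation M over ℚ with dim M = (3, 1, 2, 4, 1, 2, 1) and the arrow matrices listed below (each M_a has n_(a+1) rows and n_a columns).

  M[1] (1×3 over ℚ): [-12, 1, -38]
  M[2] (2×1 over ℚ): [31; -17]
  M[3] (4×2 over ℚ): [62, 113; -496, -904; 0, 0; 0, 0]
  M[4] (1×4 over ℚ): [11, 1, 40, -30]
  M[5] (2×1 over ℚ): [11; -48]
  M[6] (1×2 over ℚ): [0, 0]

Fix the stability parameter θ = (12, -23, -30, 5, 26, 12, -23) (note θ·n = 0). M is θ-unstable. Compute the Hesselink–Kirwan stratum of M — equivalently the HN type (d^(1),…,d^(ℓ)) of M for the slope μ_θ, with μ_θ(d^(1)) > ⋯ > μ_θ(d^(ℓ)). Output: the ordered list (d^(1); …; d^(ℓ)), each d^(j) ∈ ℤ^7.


Barcode: M ≅ I[1,1]^2, I[1,6], I[3,3], I[4,4]^3, I[6,6], I[7,7]. HN layers by μ_θ (6 steps, strictly decreasing):
  μ^(1)=19; μ^(2)=12; μ^(3)=5; μ^(4)=-41/3; μ^(5)=-23; μ^(6)=-30

((0, 0, 0, 0, 1, 1, 0); (2, 0, 0, 0, 0, 1, 0); (0, 0, 0, 4, 0, 0, 0); (1, 1, 1, 0, 0, 0, 0); (0, 0, 0, 0, 0, 0, 1); (0, 0, 1, 0, 0, 0, 0))


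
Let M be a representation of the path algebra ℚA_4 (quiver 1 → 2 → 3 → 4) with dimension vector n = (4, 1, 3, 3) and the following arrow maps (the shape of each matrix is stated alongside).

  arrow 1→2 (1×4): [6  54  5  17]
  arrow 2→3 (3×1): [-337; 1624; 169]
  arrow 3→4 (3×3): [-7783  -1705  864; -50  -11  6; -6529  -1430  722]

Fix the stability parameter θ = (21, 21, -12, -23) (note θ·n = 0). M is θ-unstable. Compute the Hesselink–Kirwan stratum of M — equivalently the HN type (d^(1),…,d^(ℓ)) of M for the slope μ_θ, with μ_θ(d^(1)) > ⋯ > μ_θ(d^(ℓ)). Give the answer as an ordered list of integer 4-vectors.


Interval decomposition of M: I[1,1]^3, I[1,4], I[3,3], I[3,4], I[4,4].
HN type (ℓ=5): μ^(1)=21; μ^(2)=7/4; μ^(3)=-12; μ^(4)=-35/2; μ^(5)=-23

((3, 0, 0, 0); (1, 1, 1, 1); (0, 0, 1, 0); (0, 0, 1, 1); (0, 0, 0, 1))


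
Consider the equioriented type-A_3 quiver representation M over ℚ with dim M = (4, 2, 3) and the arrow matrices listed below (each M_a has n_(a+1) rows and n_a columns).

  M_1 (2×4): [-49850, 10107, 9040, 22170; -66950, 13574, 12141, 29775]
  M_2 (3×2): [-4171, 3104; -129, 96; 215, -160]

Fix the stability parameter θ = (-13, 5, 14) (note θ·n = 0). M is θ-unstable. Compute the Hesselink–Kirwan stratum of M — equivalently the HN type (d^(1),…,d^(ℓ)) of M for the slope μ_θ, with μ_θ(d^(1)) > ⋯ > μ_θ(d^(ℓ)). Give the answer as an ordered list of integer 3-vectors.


Via rank(M_{q-1}∘⋯∘M_p): M ≅ I[1,1]^2, I[1,2], I[1,3], I[3,3]^2.
μ_θ-semistable layers: μ^(1)=14; μ^(2)=5; μ^(3)=-13

((0, 0, 3); (0, 2, 0); (4, 0, 0))


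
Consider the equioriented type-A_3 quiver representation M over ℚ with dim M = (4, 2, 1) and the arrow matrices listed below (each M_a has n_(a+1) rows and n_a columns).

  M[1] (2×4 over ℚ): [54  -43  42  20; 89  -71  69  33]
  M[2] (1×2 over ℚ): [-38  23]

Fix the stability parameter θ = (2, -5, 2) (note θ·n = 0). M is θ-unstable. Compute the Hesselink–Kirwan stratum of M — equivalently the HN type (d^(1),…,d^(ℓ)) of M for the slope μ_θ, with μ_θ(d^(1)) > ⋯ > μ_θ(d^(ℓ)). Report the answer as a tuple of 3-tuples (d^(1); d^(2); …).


Via rank(M_{q-1}∘⋯∘M_p): M ≅ I[1,1]^2, I[1,2], I[1,3].
μ_θ-semistable layers: μ^(1)=2; μ^(2)=-3/2

((2, 0, 1); (2, 2, 0))


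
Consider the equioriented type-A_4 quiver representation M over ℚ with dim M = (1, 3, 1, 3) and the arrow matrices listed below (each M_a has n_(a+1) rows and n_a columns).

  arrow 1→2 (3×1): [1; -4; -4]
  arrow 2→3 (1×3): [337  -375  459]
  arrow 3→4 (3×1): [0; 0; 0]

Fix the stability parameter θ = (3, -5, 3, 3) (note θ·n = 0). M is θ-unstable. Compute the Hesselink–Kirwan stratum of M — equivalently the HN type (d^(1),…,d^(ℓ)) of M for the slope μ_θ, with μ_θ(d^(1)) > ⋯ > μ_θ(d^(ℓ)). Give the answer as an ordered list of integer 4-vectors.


Barcode: M ≅ I[1,3], I[2,2]^2, I[4,4]^3. HN layers by μ_θ (3 steps, strictly decreasing):
  μ^(1)=3; μ^(2)=-1; μ^(3)=-5

((0, 0, 1, 3); (1, 1, 0, 0); (0, 2, 0, 0))


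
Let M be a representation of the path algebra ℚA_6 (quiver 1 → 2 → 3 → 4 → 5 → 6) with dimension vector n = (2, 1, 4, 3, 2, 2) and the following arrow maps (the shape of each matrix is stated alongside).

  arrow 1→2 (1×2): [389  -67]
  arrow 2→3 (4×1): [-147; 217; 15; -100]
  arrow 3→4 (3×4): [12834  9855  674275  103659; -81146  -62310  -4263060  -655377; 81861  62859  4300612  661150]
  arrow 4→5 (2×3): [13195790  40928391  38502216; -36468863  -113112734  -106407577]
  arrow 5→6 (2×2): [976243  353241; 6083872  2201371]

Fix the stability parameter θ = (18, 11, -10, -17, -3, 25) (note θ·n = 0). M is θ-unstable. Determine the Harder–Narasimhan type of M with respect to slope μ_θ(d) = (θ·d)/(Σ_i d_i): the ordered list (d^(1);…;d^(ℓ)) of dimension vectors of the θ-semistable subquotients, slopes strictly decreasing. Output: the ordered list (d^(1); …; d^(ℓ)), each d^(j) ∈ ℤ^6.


Barcode: M ≅ I[1,1], I[1,6], I[3,3], I[3,4], I[3,6]. HN layers by μ_θ (6 steps, strictly decreasing):
  μ^(1)=25; μ^(2)=18; μ^(3)=-1/5; μ^(4)=-3; μ^(5)=-10; μ^(6)=-27/2

((0, 0, 0, 0, 0, 2); (1, 0, 0, 0, 0, 0); (1, 1, 1, 1, 1, 0); (0, 0, 0, 0, 1, 0); (0, 0, 1, 0, 0, 0); (0, 0, 2, 2, 0, 0))


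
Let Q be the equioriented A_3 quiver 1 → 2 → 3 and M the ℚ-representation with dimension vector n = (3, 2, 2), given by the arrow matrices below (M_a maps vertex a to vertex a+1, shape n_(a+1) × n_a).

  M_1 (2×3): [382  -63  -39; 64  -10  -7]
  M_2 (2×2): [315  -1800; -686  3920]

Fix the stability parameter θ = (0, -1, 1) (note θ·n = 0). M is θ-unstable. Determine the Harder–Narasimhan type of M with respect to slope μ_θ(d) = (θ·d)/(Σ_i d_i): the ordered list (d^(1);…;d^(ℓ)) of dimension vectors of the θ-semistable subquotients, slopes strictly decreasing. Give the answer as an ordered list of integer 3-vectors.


Barcode: M ≅ I[1,1], I[1,2], I[1,3], I[3,3]. HN layers by μ_θ (3 steps, strictly decreasing):
  μ^(1)=1; μ^(2)=0; μ^(3)=-1/2

((0, 0, 2); (1, 0, 0); (2, 2, 0))


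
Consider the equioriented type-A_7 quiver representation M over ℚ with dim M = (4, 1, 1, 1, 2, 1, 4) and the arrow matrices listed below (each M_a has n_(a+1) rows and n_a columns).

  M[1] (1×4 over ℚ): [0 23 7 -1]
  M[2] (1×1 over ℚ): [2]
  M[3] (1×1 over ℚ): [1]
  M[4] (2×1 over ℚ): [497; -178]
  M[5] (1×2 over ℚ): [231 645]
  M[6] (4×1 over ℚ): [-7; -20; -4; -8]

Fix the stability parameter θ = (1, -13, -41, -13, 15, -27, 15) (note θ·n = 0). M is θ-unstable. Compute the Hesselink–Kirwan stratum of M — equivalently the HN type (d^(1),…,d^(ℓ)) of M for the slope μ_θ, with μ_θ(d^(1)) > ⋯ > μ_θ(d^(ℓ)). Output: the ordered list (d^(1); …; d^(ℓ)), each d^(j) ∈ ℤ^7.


Barcode: M ≅ I[1,1]^3, I[1,7], I[5,5], I[7,7]^3. HN layers by μ_θ (5 steps, strictly decreasing):
  μ^(1)=15; μ^(2)=1; μ^(3)=-6; μ^(4)=-13; μ^(5)=-53/3

((0, 0, 0, 0, 1, 0, 4); (3, 0, 0, 0, 0, 0, 0); (0, 0, 0, 0, 1, 1, 0); (0, 0, 0, 1, 0, 0, 0); (1, 1, 1, 0, 0, 0, 0))


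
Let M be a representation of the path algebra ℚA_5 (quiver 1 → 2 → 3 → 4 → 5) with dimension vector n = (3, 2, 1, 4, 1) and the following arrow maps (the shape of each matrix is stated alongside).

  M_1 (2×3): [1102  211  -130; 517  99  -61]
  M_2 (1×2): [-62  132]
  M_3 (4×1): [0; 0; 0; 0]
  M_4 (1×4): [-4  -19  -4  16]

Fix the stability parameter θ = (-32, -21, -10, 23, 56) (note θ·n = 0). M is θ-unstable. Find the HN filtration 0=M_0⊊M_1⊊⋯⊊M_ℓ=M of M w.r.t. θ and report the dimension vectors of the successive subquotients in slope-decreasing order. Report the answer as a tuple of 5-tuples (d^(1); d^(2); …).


Via rank(M_{q-1}∘⋯∘M_p): M ≅ I[1,1], I[1,2], I[1,3], I[4,4]^3, I[4,5].
μ_θ-semistable layers: μ^(1)=56; μ^(2)=23; μ^(3)=-10; μ^(4)=-21; μ^(5)=-32

((0, 0, 0, 0, 1); (0, 0, 0, 4, 0); (0, 0, 1, 0, 0); (0, 2, 0, 0, 0); (3, 0, 0, 0, 0))


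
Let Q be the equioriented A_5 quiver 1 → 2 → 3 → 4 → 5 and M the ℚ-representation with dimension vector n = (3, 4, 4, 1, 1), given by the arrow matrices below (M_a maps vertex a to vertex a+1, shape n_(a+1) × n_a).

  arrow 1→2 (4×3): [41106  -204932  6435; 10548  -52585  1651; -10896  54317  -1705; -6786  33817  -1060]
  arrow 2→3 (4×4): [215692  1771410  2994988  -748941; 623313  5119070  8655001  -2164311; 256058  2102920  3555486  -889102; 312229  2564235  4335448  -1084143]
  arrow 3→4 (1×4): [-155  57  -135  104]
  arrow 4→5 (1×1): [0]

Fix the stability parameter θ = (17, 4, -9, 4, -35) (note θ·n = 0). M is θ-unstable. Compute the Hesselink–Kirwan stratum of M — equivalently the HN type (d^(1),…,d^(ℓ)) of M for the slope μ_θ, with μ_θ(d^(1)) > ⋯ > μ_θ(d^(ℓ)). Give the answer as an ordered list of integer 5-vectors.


Via rank(M_{q-1}∘⋯∘M_p): M ≅ I[1,1], I[1,2], I[1,4], I[2,3]^2, I[3,3], I[5,5].
μ_θ-semistable layers: μ^(1)=17; μ^(2)=21/2; μ^(3)=4; μ^(4)=-5/2; μ^(5)=-9; μ^(6)=-35

((1, 0, 0, 0, 0); (1, 1, 0, 0, 0); (1, 1, 1, 1, 0); (0, 2, 2, 0, 0); (0, 0, 1, 0, 0); (0, 0, 0, 0, 1))


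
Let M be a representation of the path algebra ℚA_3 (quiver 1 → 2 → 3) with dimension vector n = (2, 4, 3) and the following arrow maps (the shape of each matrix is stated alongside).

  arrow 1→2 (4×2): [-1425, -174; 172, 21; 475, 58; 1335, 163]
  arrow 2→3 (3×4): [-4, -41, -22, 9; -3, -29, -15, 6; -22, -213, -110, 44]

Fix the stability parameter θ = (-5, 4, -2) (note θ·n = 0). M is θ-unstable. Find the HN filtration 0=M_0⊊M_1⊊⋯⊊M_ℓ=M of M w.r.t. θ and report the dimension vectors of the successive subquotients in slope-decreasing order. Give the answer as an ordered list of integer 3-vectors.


Barcode: M ≅ I[1,3]^2, I[2,2], I[2,3]. HN layers by μ_θ (3 steps, strictly decreasing):
  μ^(1)=4; μ^(2)=1; μ^(3)=-5

((0, 1, 0); (0, 3, 3); (2, 0, 0))


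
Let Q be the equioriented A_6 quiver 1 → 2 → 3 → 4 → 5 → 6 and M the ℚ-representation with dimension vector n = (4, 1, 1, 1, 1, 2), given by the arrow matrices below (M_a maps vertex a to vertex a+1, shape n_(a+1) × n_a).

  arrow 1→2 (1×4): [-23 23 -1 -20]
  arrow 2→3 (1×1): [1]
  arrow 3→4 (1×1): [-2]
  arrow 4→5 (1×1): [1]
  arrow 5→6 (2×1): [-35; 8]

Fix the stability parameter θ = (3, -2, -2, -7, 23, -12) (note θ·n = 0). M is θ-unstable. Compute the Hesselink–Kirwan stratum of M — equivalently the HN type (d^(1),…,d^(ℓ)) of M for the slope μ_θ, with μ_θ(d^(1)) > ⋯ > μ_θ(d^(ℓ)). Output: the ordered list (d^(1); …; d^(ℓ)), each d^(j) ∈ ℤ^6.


Via rank(M_{q-1}∘⋯∘M_p): M ≅ I[1,1]^3, I[1,6], I[6,6].
μ_θ-semistable layers: μ^(1)=11/2; μ^(2)=3; μ^(3)=-2; μ^(4)=-12

((0, 0, 0, 0, 1, 1); (3, 0, 0, 0, 0, 0); (1, 1, 1, 1, 0, 0); (0, 0, 0, 0, 0, 1))


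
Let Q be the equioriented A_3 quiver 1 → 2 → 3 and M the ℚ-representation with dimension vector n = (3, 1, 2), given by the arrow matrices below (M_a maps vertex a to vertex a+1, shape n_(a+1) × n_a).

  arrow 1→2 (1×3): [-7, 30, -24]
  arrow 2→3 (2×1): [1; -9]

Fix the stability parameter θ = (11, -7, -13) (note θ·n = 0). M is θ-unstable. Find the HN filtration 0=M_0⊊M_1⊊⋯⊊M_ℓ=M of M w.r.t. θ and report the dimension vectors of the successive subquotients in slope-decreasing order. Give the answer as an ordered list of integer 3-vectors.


Barcode: M ≅ I[1,1]^2, I[1,3], I[3,3]. HN layers by μ_θ (3 steps, strictly decreasing):
  μ^(1)=11; μ^(2)=-3; μ^(3)=-13

((2, 0, 0); (1, 1, 1); (0, 0, 1))
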